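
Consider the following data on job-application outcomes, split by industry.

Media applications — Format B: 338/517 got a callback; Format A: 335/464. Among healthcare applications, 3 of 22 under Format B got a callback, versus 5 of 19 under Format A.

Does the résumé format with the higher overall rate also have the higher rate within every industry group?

Media: Format B 338/517 = 65.4%, Format A 335/464 = 72.2% → Format A
Healthcare: Format B 3/22 = 13.6%, Format A 5/19 = 26.3% → Format A
Overall: Format B 341/539 = 63.3%, Format A 340/483 = 70.4% → Format A
Format A wins overall and in every industry group — no reversal.

Yes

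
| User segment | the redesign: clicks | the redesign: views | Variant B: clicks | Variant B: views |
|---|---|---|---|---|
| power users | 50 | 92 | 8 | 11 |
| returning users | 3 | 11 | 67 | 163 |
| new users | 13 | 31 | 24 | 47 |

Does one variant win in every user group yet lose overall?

Yes

Power users: the redesign 50/92 = 54.3%, Variant B 8/11 = 72.7% → Variant B
Returning users: the redesign 3/11 = 27.3%, Variant B 67/163 = 41.1% → Variant B
New users: the redesign 13/31 = 41.9%, Variant B 24/47 = 51.1% → Variant B
Overall: the redesign 66/134 = 49.3%, Variant B 99/221 = 44.8% → the redesign
Variant B wins each user group but the redesign wins overall — the comparison reverses. Variant B's views skew toward returning users, which has a lower base rate.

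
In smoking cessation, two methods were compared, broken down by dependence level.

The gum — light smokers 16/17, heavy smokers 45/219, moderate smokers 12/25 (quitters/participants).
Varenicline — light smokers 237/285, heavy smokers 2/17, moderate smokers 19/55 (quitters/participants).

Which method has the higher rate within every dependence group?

the gum

Light smokers: the gum 16/17 = 94.1%, varenicline 237/285 = 83.2% → the gum
Heavy smokers: the gum 45/219 = 20.5%, varenicline 2/17 = 11.8% → the gum
Moderate smokers: the gum 12/25 = 48.0%, varenicline 19/55 = 34.5% → the gum
The gum has the higher rate in all 3 groups.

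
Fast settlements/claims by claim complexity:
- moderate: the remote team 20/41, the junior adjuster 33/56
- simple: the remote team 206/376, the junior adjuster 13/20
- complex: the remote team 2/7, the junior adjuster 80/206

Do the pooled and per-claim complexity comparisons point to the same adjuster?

No

Moderate: the remote team 20/41 = 48.8%, the junior adjuster 33/56 = 58.9% → the junior adjuster
Simple: the remote team 206/376 = 54.8%, the junior adjuster 13/20 = 65.0% → the junior adjuster
Complex: the remote team 2/7 = 28.6%, the junior adjuster 80/206 = 38.8% → the junior adjuster
Overall: the remote team 228/424 = 53.8%, the junior adjuster 126/282 = 44.7% → the remote team
The junior adjuster wins each claim group but the remote team wins overall — the comparison reverses. The junior adjuster's claims skew toward complex, which has a lower base rate.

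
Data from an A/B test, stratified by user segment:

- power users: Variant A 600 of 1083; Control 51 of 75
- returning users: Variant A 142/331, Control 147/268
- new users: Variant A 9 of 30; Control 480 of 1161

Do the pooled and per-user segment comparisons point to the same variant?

No

Power users: Variant A 600/1083 = 55.4%, Control 51/75 = 68.0% → Control
Returning users: Variant A 142/331 = 42.9%, Control 147/268 = 54.9% → Control
New users: Variant A 9/30 = 30.0%, Control 480/1161 = 41.3% → Control
Overall: Variant A 751/1444 = 52.0%, Control 678/1504 = 45.1% → Variant A
Control wins each user group but Variant A wins overall — the comparison reverses. Control's views skew toward new users, which has a lower base rate.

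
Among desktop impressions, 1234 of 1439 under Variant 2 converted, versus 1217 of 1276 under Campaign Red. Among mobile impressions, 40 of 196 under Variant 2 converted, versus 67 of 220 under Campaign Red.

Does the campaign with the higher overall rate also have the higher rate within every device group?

Desktop: Variant 2 1234/1439 = 85.8%, Campaign Red 1217/1276 = 95.4% → Campaign Red
Mobile: Variant 2 40/196 = 20.4%, Campaign Red 67/220 = 30.5% → Campaign Red
Overall: Variant 2 1274/1635 = 77.9%, Campaign Red 1284/1496 = 85.8% → Campaign Red
Campaign Red wins overall and in every device group — no reversal.

Yes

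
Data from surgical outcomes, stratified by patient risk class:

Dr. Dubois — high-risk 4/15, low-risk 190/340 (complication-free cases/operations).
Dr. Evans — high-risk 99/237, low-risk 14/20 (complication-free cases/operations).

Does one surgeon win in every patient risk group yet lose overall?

High-risk: Dr. Dubois 4/15 = 26.7%, Dr. Evans 99/237 = 41.8% → Dr. Evans
Low-risk: Dr. Dubois 190/340 = 55.9%, Dr. Evans 14/20 = 70.0% → Dr. Evans
Overall: Dr. Dubois 194/355 = 54.6%, Dr. Evans 113/257 = 44.0% → Dr. Dubois
Dr. Evans wins each patient risk group but Dr. Dubois wins overall — the comparison reverses. Dr. Evans's operations skew toward high-risk, which has a lower base rate.

Yes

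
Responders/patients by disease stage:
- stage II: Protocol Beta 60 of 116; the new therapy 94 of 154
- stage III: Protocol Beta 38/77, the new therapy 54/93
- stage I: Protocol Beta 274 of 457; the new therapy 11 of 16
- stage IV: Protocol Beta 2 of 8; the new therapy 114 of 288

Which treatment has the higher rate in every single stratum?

the new therapy

Stage II: Protocol Beta 60/116 = 51.7%, the new therapy 94/154 = 61.0% → the new therapy
Stage III: Protocol Beta 38/77 = 49.4%, the new therapy 54/93 = 58.1% → the new therapy
Stage I: Protocol Beta 274/457 = 60.0%, the new therapy 11/16 = 68.8% → the new therapy
Stage IV: Protocol Beta 2/8 = 25.0%, the new therapy 114/288 = 39.6% → the new therapy
The new therapy has the higher rate in all 4 groups.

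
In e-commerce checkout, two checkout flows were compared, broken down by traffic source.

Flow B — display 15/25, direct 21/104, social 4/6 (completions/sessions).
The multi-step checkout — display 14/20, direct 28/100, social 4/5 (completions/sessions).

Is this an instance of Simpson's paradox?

No

Display: Flow B 15/25 = 60.0%, the multi-step checkout 14/20 = 70.0% → the multi-step checkout
Direct: Flow B 21/104 = 20.2%, the multi-step checkout 28/100 = 28.0% → the multi-step checkout
Social: Flow B 4/6 = 66.7%, the multi-step checkout 4/5 = 80.0% → the multi-step checkout
Overall: Flow B 40/135 = 29.6%, the multi-step checkout 46/125 = 36.8% → the multi-step checkout
The multi-step checkout wins overall and in every traffic group — no reversal.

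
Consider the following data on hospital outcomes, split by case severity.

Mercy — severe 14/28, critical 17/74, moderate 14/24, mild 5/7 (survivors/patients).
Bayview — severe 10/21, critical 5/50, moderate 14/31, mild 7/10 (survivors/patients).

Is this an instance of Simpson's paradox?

Severe: Mercy 14/28 = 50.0%, Bayview 10/21 = 47.6% → Mercy
Critical: Mercy 17/74 = 23.0%, Bayview 5/50 = 10.0% → Mercy
Moderate: Mercy 14/24 = 58.3%, Bayview 14/31 = 45.2% → Mercy
Mild: Mercy 5/7 = 71.4%, Bayview 7/10 = 70.0% → Mercy
Overall: Mercy 50/133 = 37.6%, Bayview 36/112 = 32.1% → Mercy
Mercy wins overall and in every case group — no reversal.

No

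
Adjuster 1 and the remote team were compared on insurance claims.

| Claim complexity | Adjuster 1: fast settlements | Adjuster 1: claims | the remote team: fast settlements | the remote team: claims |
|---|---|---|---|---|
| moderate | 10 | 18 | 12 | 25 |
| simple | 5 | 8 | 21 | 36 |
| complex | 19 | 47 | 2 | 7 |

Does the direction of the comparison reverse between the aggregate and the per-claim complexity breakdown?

Yes

Moderate: Adjuster 1 10/18 = 55.6%, the remote team 12/25 = 48.0% → Adjuster 1
Simple: Adjuster 1 5/8 = 62.5%, the remote team 21/36 = 58.3% → Adjuster 1
Complex: Adjuster 1 19/47 = 40.4%, the remote team 2/7 = 28.6% → Adjuster 1
Overall: Adjuster 1 34/73 = 46.6%, the remote team 35/68 = 51.5% → the remote team
Adjuster 1 wins each claim group but the remote team wins overall — the comparison reverses. Adjuster 1's claims skew toward complex, which has a lower base rate.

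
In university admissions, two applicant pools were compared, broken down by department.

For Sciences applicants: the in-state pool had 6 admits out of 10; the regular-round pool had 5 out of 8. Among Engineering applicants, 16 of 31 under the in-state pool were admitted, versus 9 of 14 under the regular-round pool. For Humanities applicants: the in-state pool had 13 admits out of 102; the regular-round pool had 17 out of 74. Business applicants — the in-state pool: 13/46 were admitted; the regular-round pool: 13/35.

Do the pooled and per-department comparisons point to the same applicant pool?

Yes

Sciences: the in-state pool 6/10 = 60.0%, the regular-round pool 5/8 = 62.5% → the regular-round pool
Engineering: the in-state pool 16/31 = 51.6%, the regular-round pool 9/14 = 64.3% → the regular-round pool
Humanities: the in-state pool 13/102 = 12.7%, the regular-round pool 17/74 = 23.0% → the regular-round pool
Business: the in-state pool 13/46 = 28.3%, the regular-round pool 13/35 = 37.1% → the regular-round pool
Overall: the in-state pool 48/189 = 25.4%, the regular-round pool 44/131 = 33.6% → the regular-round pool
The regular-round pool wins overall and in every department group — no reversal.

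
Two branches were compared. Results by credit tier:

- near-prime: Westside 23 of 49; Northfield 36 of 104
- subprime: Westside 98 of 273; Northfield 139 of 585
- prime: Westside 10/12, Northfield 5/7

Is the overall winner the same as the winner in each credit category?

Yes

Near-prime: Westside 23/49 = 46.9%, Northfield 36/104 = 34.6% → Westside
Subprime: Westside 98/273 = 35.9%, Northfield 139/585 = 23.8% → Westside
Prime: Westside 10/12 = 83.3%, Northfield 5/7 = 71.4% → Westside
Overall: Westside 131/334 = 39.2%, Northfield 180/696 = 25.9% → Westside
Westside wins overall and in every credit group — no reversal.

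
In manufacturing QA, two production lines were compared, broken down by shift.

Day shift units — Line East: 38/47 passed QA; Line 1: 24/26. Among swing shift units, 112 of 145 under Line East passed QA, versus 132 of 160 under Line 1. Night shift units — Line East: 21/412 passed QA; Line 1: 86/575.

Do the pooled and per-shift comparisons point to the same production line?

Yes

Day shift: Line East 38/47 = 80.9%, Line 1 24/26 = 92.3% → Line 1
Swing shift: Line East 112/145 = 77.2%, Line 1 132/160 = 82.5% → Line 1
Night shift: Line East 21/412 = 5.1%, Line 1 86/575 = 15.0% → Line 1
Overall: Line East 171/604 = 28.3%, Line 1 242/761 = 31.8% → Line 1
Line 1 wins overall and in every shift group — no reversal.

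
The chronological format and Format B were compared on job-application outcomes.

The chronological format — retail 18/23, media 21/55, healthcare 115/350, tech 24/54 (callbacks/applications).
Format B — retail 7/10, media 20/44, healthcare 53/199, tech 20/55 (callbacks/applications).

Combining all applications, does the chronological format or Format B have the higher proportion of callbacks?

Retail: the chronological format 18/23 = 78.3%, Format B 7/10 = 70.0% → the chronological format
Media: the chronological format 21/55 = 38.2%, Format B 20/44 = 45.5% → Format B
Healthcare: the chronological format 115/350 = 32.9%, Format B 53/199 = 26.6% → the chronological format
Tech: the chronological format 24/54 = 44.4%, Format B 20/55 = 36.4% → the chronological format
Overall: the chronological format 178/482 = 36.9%, Format B 100/308 = 32.5% → the chronological format
(Neither sweeps every industry group, but the chronological format has the higher pooled rate.)

the chronological format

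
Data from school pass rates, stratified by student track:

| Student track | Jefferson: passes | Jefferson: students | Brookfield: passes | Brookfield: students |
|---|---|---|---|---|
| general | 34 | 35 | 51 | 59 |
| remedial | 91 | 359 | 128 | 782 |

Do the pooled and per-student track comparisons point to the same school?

Yes

General: Jefferson 34/35 = 97.1%, Brookfield 51/59 = 86.4% → Jefferson
Remedial: Jefferson 91/359 = 25.3%, Brookfield 128/782 = 16.4% → Jefferson
Overall: Jefferson 125/394 = 31.7%, Brookfield 179/841 = 21.3% → Jefferson
Jefferson wins overall and in every student group — no reversal.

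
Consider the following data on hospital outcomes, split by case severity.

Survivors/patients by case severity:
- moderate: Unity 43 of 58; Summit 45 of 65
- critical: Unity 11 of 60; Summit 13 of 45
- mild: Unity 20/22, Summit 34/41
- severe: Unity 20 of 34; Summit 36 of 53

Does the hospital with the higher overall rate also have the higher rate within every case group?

Moderate: Unity 43/58 = 74.1%, Summit 45/65 = 69.2% → Unity
Critical: Unity 11/60 = 18.3%, Summit 13/45 = 28.9% → Summit
Mild: Unity 20/22 = 90.9%, Summit 34/41 = 82.9% → Unity
Severe: Unity 20/34 = 58.8%, Summit 36/53 = 67.9% → Summit
Overall: Unity 94/174 = 54.0%, Summit 128/204 = 62.7% → Summit
Neither sweeps: Unity wins 2 of 4 groups, Summit wins 2. Summit wins overall but not every group — no Simpson reversal.

No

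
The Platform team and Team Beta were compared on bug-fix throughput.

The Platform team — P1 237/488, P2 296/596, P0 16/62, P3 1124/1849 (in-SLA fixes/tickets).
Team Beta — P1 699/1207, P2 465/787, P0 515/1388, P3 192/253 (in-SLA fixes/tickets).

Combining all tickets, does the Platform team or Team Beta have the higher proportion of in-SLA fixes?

P1: the Platform team 237/488 = 48.6%, Team Beta 699/1207 = 57.9% → Team Beta
P2: the Platform team 296/596 = 49.7%, Team Beta 465/787 = 59.1% → Team Beta
P0: the Platform team 16/62 = 25.8%, Team Beta 515/1388 = 37.1% → Team Beta
P3: the Platform team 1124/1849 = 60.8%, Team Beta 192/253 = 75.9% → Team Beta
Overall: the Platform team 1673/2995 = 55.9%, Team Beta 1871/3635 = 51.5% → the Platform team
(Team Beta wins every ticket group but the Platform team wins overall — Team Beta's tickets skew toward the low-rate P0 group.)

the Platform team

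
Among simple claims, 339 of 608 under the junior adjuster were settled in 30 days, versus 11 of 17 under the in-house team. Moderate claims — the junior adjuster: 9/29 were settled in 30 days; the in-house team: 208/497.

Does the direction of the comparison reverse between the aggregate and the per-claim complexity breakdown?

Simple: the junior adjuster 339/608 = 55.8%, the in-house team 11/17 = 64.7% → the in-house team
Moderate: the junior adjuster 9/29 = 31.0%, the in-house team 208/497 = 41.9% → the in-house team
Overall: the junior adjuster 348/637 = 54.6%, the in-house team 219/514 = 42.6% → the junior adjuster
The in-house team wins each claim group but the junior adjuster wins overall — the comparison reverses. The in-house team's claims skew toward moderate, which has a lower base rate.

Yes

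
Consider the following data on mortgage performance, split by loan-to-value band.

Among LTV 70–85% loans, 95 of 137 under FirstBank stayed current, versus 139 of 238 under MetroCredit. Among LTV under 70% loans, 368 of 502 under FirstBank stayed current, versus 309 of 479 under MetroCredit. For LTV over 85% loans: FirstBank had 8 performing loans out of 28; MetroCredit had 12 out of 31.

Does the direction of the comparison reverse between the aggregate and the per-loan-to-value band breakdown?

No

LTV 70–85%: FirstBank 95/137 = 69.3%, MetroCredit 139/238 = 58.4% → FirstBank
LTV under 70%: FirstBank 368/502 = 73.3%, MetroCredit 309/479 = 64.5% → FirstBank
LTV over 85%: FirstBank 8/28 = 28.6%, MetroCredit 12/31 = 38.7% → MetroCredit
Overall: FirstBank 471/667 = 70.6%, MetroCredit 460/748 = 61.5% → FirstBank
Neither sweeps: FirstBank wins 2 of 3 groups, MetroCredit wins 1. FirstBank wins overall but not every group — no Simpson reversal.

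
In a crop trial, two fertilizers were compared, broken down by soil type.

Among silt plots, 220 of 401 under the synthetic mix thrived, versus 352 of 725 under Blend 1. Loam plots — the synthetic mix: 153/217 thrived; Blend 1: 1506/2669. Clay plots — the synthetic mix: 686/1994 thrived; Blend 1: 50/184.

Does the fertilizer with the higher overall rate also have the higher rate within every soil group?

No

Silt: the synthetic mix 220/401 = 54.9%, Blend 1 352/725 = 48.6% → the synthetic mix
Loam: the synthetic mix 153/217 = 70.5%, Blend 1 1506/2669 = 56.4% → the synthetic mix
Clay: the synthetic mix 686/1994 = 34.4%, Blend 1 50/184 = 27.2% → the synthetic mix
Overall: the synthetic mix 1059/2612 = 40.5%, Blend 1 1908/3578 = 53.3% → Blend 1
The synthetic mix wins each soil group but Blend 1 wins overall — the comparison reverses. The synthetic mix's plots skew toward clay, which has a lower base rate.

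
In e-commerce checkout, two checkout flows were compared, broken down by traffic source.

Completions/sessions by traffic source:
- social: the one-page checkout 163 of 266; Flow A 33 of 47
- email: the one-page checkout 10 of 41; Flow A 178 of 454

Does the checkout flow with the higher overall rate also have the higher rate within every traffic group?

No

Social: the one-page checkout 163/266 = 61.3%, Flow A 33/47 = 70.2% → Flow A
Email: the one-page checkout 10/41 = 24.4%, Flow A 178/454 = 39.2% → Flow A
Overall: the one-page checkout 173/307 = 56.4%, Flow A 211/501 = 42.1% → the one-page checkout
Flow A wins each traffic group but the one-page checkout wins overall — the comparison reverses. Flow A's sessions skew toward email, which has a lower base rate.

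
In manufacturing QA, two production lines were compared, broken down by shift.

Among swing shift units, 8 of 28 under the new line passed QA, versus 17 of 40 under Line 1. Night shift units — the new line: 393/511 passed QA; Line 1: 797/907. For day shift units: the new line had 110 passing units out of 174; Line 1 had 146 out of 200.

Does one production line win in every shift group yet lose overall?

No

Swing shift: the new line 8/28 = 28.6%, Line 1 17/40 = 42.5% → Line 1
Night shift: the new line 393/511 = 76.9%, Line 1 797/907 = 87.9% → Line 1
Day shift: the new line 110/174 = 63.2%, Line 1 146/200 = 73.0% → Line 1
Overall: the new line 511/713 = 71.7%, Line 1 960/1147 = 83.7% → Line 1
Line 1 wins overall and in every shift group — no reversal.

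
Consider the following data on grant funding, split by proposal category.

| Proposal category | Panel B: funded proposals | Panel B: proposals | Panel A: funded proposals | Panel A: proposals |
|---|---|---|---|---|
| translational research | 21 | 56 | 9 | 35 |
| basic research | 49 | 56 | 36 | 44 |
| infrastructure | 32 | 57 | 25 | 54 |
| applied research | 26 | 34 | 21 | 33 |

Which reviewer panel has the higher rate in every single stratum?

Translational research: Panel B 21/56 = 37.5%, Panel A 9/35 = 25.7% → Panel B
Basic research: Panel B 49/56 = 87.5%, Panel A 36/44 = 81.8% → Panel B
Infrastructure: Panel B 32/57 = 56.1%, Panel A 25/54 = 46.3% → Panel B
Applied research: Panel B 26/34 = 76.5%, Panel A 21/33 = 63.6% → Panel B
Panel B has the higher rate in all 4 groups.

Panel B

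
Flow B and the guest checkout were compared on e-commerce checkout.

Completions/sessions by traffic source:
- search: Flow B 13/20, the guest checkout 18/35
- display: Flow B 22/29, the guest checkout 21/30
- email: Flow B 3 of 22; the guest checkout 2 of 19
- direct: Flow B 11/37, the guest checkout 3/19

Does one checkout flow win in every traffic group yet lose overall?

No

Search: Flow B 13/20 = 65.0%, the guest checkout 18/35 = 51.4% → Flow B
Display: Flow B 22/29 = 75.9%, the guest checkout 21/30 = 70.0% → Flow B
Email: Flow B 3/22 = 13.6%, the guest checkout 2/19 = 10.5% → Flow B
Direct: Flow B 11/37 = 29.7%, the guest checkout 3/19 = 15.8% → Flow B
Overall: Flow B 49/108 = 45.4%, the guest checkout 44/103 = 42.7% → Flow B
Flow B wins overall and in every traffic group — no reversal.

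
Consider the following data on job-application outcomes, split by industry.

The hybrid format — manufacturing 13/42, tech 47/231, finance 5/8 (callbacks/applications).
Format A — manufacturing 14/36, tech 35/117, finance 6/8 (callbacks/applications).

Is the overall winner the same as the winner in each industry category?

Manufacturing: the hybrid format 13/42 = 31.0%, Format A 14/36 = 38.9% → Format A
Tech: the hybrid format 47/231 = 20.3%, Format A 35/117 = 29.9% → Format A
Finance: the hybrid format 5/8 = 62.5%, Format A 6/8 = 75.0% → Format A
Overall: the hybrid format 65/281 = 23.1%, Format A 55/161 = 34.2% → Format A
Format A wins overall and in every industry group — no reversal.

Yes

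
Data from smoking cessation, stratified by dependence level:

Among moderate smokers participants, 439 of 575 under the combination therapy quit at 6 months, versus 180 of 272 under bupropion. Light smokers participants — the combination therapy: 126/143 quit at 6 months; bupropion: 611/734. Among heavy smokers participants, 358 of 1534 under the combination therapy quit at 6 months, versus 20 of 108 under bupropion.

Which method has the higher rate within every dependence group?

the combination therapy

Moderate smokers: the combination therapy 439/575 = 76.3%, bupropion 180/272 = 66.2% → the combination therapy
Light smokers: the combination therapy 126/143 = 88.1%, bupropion 611/734 = 83.2% → the combination therapy
Heavy smokers: the combination therapy 358/1534 = 23.3%, bupropion 20/108 = 18.5% → the combination therapy
The combination therapy has the higher rate in all 3 groups.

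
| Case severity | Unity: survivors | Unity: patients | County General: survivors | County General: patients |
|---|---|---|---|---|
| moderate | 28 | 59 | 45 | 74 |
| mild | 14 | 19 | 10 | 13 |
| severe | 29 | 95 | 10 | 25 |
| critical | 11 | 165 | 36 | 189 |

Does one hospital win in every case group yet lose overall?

Moderate: Unity 28/59 = 47.5%, County General 45/74 = 60.8% → County General
Mild: Unity 14/19 = 73.7%, County General 10/13 = 76.9% → County General
Severe: Unity 29/95 = 30.5%, County General 10/25 = 40.0% → County General
Critical: Unity 11/165 = 6.7%, County General 36/189 = 19.0% → County General
Overall: Unity 82/338 = 24.3%, County General 101/301 = 33.6% → County General
County General wins overall and in every case group — no reversal.

No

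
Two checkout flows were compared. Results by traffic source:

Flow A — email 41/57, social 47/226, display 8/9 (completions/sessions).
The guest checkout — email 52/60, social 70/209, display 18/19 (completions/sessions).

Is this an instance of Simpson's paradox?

No

Email: Flow A 41/57 = 71.9%, the guest checkout 52/60 = 86.7% → the guest checkout
Social: Flow A 47/226 = 20.8%, the guest checkout 70/209 = 33.5% → the guest checkout
Display: Flow A 8/9 = 88.9%, the guest checkout 18/19 = 94.7% → the guest checkout
Overall: Flow A 96/292 = 32.9%, the guest checkout 140/288 = 48.6% → the guest checkout
The guest checkout wins overall and in every traffic group — no reversal.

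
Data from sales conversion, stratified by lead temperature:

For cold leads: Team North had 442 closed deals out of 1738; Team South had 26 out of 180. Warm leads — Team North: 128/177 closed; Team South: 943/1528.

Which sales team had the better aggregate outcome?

Cold: Team North 442/1738 = 25.4%, Team South 26/180 = 14.4% → Team North
Warm: Team North 128/177 = 72.3%, Team South 943/1528 = 61.7% → Team North
Overall: Team North 570/1915 = 29.8%, Team South 969/1708 = 56.7% → Team South
(Team North wins every lead group but Team South wins overall — Team North's leads skew toward the low-rate cold group.)

Team South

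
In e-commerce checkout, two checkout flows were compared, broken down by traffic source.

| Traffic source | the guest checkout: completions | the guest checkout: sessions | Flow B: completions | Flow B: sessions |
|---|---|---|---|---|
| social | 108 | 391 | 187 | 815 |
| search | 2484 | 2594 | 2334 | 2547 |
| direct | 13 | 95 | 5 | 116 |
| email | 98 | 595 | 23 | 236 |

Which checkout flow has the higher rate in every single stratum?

the guest checkout

Social: the guest checkout 108/391 = 27.6%, Flow B 187/815 = 22.9% → the guest checkout
Search: the guest checkout 2484/2594 = 95.8%, Flow B 2334/2547 = 91.6% → the guest checkout
Direct: the guest checkout 13/95 = 13.7%, Flow B 5/116 = 4.3% → the guest checkout
Email: the guest checkout 98/595 = 16.5%, Flow B 23/236 = 9.7% → the guest checkout
The guest checkout has the higher rate in all 4 groups.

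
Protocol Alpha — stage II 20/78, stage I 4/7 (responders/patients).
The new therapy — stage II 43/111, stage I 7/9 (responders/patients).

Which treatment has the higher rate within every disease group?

Stage II: Protocol Alpha 20/78 = 25.6%, the new therapy 43/111 = 38.7% → the new therapy
Stage I: Protocol Alpha 4/7 = 57.1%, the new therapy 7/9 = 77.8% → the new therapy
The new therapy has the higher rate in both groups.

the new therapy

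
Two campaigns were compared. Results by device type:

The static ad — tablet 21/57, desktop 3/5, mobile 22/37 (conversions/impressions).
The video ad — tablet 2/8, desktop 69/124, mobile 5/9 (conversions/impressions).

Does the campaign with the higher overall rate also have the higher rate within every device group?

Tablet: the static ad 21/57 = 36.8%, the video ad 2/8 = 25.0% → the static ad
Desktop: the static ad 3/5 = 60.0%, the video ad 69/124 = 55.6% → the static ad
Mobile: the static ad 22/37 = 59.5%, the video ad 5/9 = 55.6% → the static ad
Overall: the static ad 46/99 = 46.5%, the video ad 76/141 = 53.9% → the video ad
The static ad wins each device group but the video ad wins overall — the comparison reverses. The static ad's impressions skew toward tablet, which has a lower base rate.

No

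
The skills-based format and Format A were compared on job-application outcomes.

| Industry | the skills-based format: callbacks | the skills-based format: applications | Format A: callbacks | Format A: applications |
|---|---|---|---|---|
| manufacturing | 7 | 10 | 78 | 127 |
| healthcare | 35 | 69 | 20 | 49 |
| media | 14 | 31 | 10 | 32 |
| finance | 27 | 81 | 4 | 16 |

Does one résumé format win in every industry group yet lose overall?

Manufacturing: the skills-based format 7/10 = 70.0%, Format A 78/127 = 61.4% → the skills-based format
Healthcare: the skills-based format 35/69 = 50.7%, Format A 20/49 = 40.8% → the skills-based format
Media: the skills-based format 14/31 = 45.2%, Format A 10/32 = 31.2% → the skills-based format
Finance: the skills-based format 27/81 = 33.3%, Format A 4/16 = 25.0% → the skills-based format
Overall: the skills-based format 83/191 = 43.5%, Format A 112/224 = 50.0% → Format A
The skills-based format wins each industry group but Format A wins overall — the comparison reverses. The skills-based format's applications skew toward finance, which has a lower base rate.

Yes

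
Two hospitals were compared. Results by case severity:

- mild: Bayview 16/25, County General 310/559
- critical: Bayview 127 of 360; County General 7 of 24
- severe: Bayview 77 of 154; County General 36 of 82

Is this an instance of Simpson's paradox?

Mild: Bayview 16/25 = 64.0%, County General 310/559 = 55.5% → Bayview
Critical: Bayview 127/360 = 35.3%, County General 7/24 = 29.2% → Bayview
Severe: Bayview 77/154 = 50.0%, County General 36/82 = 43.9% → Bayview
Overall: Bayview 220/539 = 40.8%, County General 353/665 = 53.1% → County General
Bayview wins each case group but County General wins overall — the comparison reverses. Bayview's patients skew toward critical, which has a lower base rate.

Yes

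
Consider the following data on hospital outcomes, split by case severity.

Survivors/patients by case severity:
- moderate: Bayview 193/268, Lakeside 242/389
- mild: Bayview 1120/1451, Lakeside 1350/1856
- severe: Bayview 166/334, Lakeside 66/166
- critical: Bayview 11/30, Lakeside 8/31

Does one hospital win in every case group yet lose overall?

No

Moderate: Bayview 193/268 = 72.0%, Lakeside 242/389 = 62.2% → Bayview
Mild: Bayview 1120/1451 = 77.2%, Lakeside 1350/1856 = 72.7% → Bayview
Severe: Bayview 166/334 = 49.7%, Lakeside 66/166 = 39.8% → Bayview
Critical: Bayview 11/30 = 36.7%, Lakeside 8/31 = 25.8% → Bayview
Overall: Bayview 1490/2083 = 71.5%, Lakeside 1666/2442 = 68.2% → Bayview
Bayview wins overall and in every case group — no reversal.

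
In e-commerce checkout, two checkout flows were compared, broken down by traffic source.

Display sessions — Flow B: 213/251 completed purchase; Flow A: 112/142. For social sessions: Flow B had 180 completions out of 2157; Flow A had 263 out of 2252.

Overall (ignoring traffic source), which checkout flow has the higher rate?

Flow B

Display: Flow B 213/251 = 84.9%, Flow A 112/142 = 78.9% → Flow B
Social: Flow B 180/2157 = 8.3%, Flow A 263/2252 = 11.7% → Flow A
Overall: Flow B 393/2408 = 16.3%, Flow A 375/2394 = 15.7% → Flow B
(Neither sweeps every traffic group, but Flow B has the higher pooled rate.)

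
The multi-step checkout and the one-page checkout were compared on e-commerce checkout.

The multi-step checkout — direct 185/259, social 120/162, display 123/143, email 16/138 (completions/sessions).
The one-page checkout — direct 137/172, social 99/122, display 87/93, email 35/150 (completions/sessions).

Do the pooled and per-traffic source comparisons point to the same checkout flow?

Direct: the multi-step checkout 185/259 = 71.4%, the one-page checkout 137/172 = 79.7% → the one-page checkout
Social: the multi-step checkout 120/162 = 74.1%, the one-page checkout 99/122 = 81.1% → the one-page checkout
Display: the multi-step checkout 123/143 = 86.0%, the one-page checkout 87/93 = 93.5% → the one-page checkout
Email: the multi-step checkout 16/138 = 11.6%, the one-page checkout 35/150 = 23.3% → the one-page checkout
Overall: the multi-step checkout 444/702 = 63.2%, the one-page checkout 358/537 = 66.7% → the one-page checkout
The one-page checkout wins overall and in every traffic group — no reversal.

Yes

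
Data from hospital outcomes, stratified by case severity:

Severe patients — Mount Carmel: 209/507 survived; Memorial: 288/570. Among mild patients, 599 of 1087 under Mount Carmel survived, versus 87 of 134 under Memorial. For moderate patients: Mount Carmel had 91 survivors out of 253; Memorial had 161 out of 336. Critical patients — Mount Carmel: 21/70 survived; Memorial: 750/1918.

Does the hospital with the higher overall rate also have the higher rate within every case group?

No

Severe: Mount Carmel 209/507 = 41.2%, Memorial 288/570 = 50.5% → Memorial
Mild: Mount Carmel 599/1087 = 55.1%, Memorial 87/134 = 64.9% → Memorial
Moderate: Mount Carmel 91/253 = 36.0%, Memorial 161/336 = 47.9% → Memorial
Critical: Mount Carmel 21/70 = 30.0%, Memorial 750/1918 = 39.1% → Memorial
Overall: Mount Carmel 920/1917 = 48.0%, Memorial 1286/2958 = 43.5% → Mount Carmel
Memorial wins each case group but Mount Carmel wins overall — the comparison reverses. Memorial's patients skew toward critical, which has a lower base rate.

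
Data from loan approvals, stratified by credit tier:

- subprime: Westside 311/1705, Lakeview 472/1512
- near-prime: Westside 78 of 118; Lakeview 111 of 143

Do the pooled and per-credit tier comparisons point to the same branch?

Subprime: Westside 311/1705 = 18.2%, Lakeview 472/1512 = 31.2% → Lakeview
Near-prime: Westside 78/118 = 66.1%, Lakeview 111/143 = 77.6% → Lakeview
Overall: Westside 389/1823 = 21.3%, Lakeview 583/1655 = 35.2% → Lakeview
Lakeview wins overall and in every credit group — no reversal.

Yes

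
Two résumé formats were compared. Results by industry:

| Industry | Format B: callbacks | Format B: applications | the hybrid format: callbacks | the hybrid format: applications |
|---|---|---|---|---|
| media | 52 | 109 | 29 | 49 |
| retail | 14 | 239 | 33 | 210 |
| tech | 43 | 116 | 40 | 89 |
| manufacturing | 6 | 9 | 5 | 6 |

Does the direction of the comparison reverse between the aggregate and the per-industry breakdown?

Media: Format B 52/109 = 47.7%, the hybrid format 29/49 = 59.2% → the hybrid format
Retail: Format B 14/239 = 5.9%, the hybrid format 33/210 = 15.7% → the hybrid format
Tech: Format B 43/116 = 37.1%, the hybrid format 40/89 = 44.9% → the hybrid format
Manufacturing: Format B 6/9 = 66.7%, the hybrid format 5/6 = 83.3% → the hybrid format
Overall: Format B 115/473 = 24.3%, the hybrid format 107/354 = 30.2% → the hybrid format
The hybrid format wins overall and in every industry group — no reversal.

No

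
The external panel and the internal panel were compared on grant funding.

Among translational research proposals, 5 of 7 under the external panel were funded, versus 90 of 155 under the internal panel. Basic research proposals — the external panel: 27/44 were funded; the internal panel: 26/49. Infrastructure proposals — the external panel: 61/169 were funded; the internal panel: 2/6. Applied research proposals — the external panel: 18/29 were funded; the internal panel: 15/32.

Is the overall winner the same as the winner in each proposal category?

Translational research: the external panel 5/7 = 71.4%, the internal panel 90/155 = 58.1% → the external panel
Basic research: the external panel 27/44 = 61.4%, the internal panel 26/49 = 53.1% → the external panel
Infrastructure: the external panel 61/169 = 36.1%, the internal panel 2/6 = 33.3% → the external panel
Applied research: the external panel 18/29 = 62.1%, the internal panel 15/32 = 46.9% → the external panel
Overall: the external panel 111/249 = 44.6%, the internal panel 133/242 = 55.0% → the internal panel
The external panel wins each proposal group but the internal panel wins overall — the comparison reverses. The external panel's proposals skew toward infrastructure, which has a lower base rate.

No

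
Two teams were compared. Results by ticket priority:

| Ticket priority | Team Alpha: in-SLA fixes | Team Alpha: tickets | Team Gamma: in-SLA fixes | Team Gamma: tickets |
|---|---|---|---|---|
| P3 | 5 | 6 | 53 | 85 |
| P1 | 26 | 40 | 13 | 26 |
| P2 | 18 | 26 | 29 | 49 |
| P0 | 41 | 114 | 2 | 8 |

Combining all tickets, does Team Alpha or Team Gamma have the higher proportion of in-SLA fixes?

Team Gamma

P3: Team Alpha 5/6 = 83.3%, Team Gamma 53/85 = 62.4% → Team Alpha
P1: Team Alpha 26/40 = 65.0%, Team Gamma 13/26 = 50.0% → Team Alpha
P2: Team Alpha 18/26 = 69.2%, Team Gamma 29/49 = 59.2% → Team Alpha
P0: Team Alpha 41/114 = 36.0%, Team Gamma 2/8 = 25.0% → Team Alpha
Overall: Team Alpha 90/186 = 48.4%, Team Gamma 97/168 = 57.7% → Team Gamma
(Team Alpha wins every ticket group but Team Gamma wins overall — Team Alpha's tickets skew toward the low-rate P0 group.)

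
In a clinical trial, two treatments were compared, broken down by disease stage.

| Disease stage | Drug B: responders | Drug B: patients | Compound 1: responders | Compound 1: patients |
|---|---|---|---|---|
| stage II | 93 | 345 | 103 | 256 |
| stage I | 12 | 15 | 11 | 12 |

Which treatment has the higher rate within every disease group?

Compound 1

Stage II: Drug B 93/345 = 27.0%, Compound 1 103/256 = 40.2% → Compound 1
Stage I: Drug B 12/15 = 80.0%, Compound 1 11/12 = 91.7% → Compound 1
Compound 1 has the higher rate in both groups.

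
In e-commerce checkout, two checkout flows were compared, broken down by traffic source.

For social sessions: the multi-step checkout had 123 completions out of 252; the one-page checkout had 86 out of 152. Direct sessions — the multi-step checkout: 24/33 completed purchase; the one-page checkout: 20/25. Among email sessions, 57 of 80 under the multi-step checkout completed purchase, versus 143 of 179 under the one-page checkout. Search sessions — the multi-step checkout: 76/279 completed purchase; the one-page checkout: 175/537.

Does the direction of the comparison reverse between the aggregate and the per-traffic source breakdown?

Social: the multi-step checkout 123/252 = 48.8%, the one-page checkout 86/152 = 56.6% → the one-page checkout
Direct: the multi-step checkout 24/33 = 72.7%, the one-page checkout 20/25 = 80.0% → the one-page checkout
Email: the multi-step checkout 57/80 = 71.2%, the one-page checkout 143/179 = 79.9% → the one-page checkout
Search: the multi-step checkout 76/279 = 27.2%, the one-page checkout 175/537 = 32.6% → the one-page checkout
Overall: the multi-step checkout 280/644 = 43.5%, the one-page checkout 424/893 = 47.5% → the one-page checkout
The one-page checkout wins overall and in every traffic group — no reversal.

No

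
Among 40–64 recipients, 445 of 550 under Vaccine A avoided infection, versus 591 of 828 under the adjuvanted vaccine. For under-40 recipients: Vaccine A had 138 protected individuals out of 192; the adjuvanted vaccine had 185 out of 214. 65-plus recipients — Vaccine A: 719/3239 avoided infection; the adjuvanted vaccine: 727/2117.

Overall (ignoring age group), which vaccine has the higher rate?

the adjuvanted vaccine

40–64: Vaccine A 445/550 = 80.9%, the adjuvanted vaccine 591/828 = 71.4% → Vaccine A
Under-40: Vaccine A 138/192 = 71.9%, the adjuvanted vaccine 185/214 = 86.4% → the adjuvanted vaccine
65-plus: Vaccine A 719/3239 = 22.2%, the adjuvanted vaccine 727/2117 = 34.3% → the adjuvanted vaccine
Overall: Vaccine A 1302/3981 = 32.7%, the adjuvanted vaccine 1503/3159 = 47.6% → the adjuvanted vaccine
(Neither sweeps every age group, but the adjuvanted vaccine has the higher pooled rate.)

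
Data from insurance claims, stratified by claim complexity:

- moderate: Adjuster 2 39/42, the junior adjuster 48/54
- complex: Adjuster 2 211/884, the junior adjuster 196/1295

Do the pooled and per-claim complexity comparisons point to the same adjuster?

Moderate: Adjuster 2 39/42 = 92.9%, the junior adjuster 48/54 = 88.9% → Adjuster 2
Complex: Adjuster 2 211/884 = 23.9%, the junior adjuster 196/1295 = 15.1% → Adjuster 2
Overall: Adjuster 2 250/926 = 27.0%, the junior adjuster 244/1349 = 18.1% → Adjuster 2
Adjuster 2 wins overall and in every claim group — no reversal.

Yes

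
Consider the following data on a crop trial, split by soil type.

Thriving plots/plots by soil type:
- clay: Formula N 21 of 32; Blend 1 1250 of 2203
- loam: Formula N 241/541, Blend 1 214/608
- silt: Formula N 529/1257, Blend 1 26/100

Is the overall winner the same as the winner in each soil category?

No

Clay: Formula N 21/32 = 65.6%, Blend 1 1250/2203 = 56.7% → Formula N
Loam: Formula N 241/541 = 44.5%, Blend 1 214/608 = 35.2% → Formula N
Silt: Formula N 529/1257 = 42.1%, Blend 1 26/100 = 26.0% → Formula N
Overall: Formula N 791/1830 = 43.2%, Blend 1 1490/2911 = 51.2% → Blend 1
Formula N wins each soil group but Blend 1 wins overall — the comparison reverses. Formula N's plots skew toward silt, which has a lower base rate.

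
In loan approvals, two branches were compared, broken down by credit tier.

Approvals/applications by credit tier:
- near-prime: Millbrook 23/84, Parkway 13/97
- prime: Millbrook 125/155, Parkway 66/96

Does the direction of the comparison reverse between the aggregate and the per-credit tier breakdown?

Near-prime: Millbrook 23/84 = 27.4%, Parkway 13/97 = 13.4% → Millbrook
Prime: Millbrook 125/155 = 80.6%, Parkway 66/96 = 68.8% → Millbrook
Overall: Millbrook 148/239 = 61.9%, Parkway 79/193 = 40.9% → Millbrook
Millbrook wins overall and in every credit group — no reversal.

No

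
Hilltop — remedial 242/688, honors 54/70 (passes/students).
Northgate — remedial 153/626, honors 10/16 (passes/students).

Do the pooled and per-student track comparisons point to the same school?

Yes

Remedial: Hilltop 242/688 = 35.2%, Northgate 153/626 = 24.4% → Hilltop
Honors: Hilltop 54/70 = 77.1%, Northgate 10/16 = 62.5% → Hilltop
Overall: Hilltop 296/758 = 39.1%, Northgate 163/642 = 25.4% → Hilltop
Hilltop wins overall and in every student group — no reversal.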